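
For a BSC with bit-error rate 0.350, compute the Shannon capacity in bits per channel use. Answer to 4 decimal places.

0.0659 bits

Binary symmetric channel: C = 1 − h₂(ε) where h₂ is the binary entropy function.
h₂(0.350) = −0.350·log₂0.350 − 0.650·log₂0.650 = 0.9341.
C = 1 − 0.9341 = 0.0659 bits per channel use.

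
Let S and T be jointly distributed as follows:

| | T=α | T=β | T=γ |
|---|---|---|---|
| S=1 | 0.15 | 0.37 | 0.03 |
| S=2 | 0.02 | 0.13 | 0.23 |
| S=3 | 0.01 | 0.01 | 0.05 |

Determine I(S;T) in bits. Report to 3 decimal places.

Marginals: p(S) = (0.5500, 0.3800, 0.0700), p(T) = (0.1800, 0.5100, 0.3100).
I(S;T) = Σ p(x,y)·log₂[p(x,y)/(p(x)p(y))].
  (1,α): 0.15·log₂(1.5152) = 0.0899
  (1,β): 0.37·log₂(1.3191) = 0.1478
  (1,γ): 0.03·log₂(0.1760) = -0.0752
  (2,α): 0.02·log₂(0.2924) = -0.0355
  (2,β): 0.13·log₂(0.6708) = -0.0749
  (2,γ): 0.23·log₂(1.9525) = 0.2220
  (3,α): 0.01·log₂(0.7937) = -0.0033
  (3,β): 0.01·log₂(0.2801) = -0.0184
  (3,γ): 0.05·log₂(2.3041) = 0.0602
Sum = 0.313 bits.

0.313 bits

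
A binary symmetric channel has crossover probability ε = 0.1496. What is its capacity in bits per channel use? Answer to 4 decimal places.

Binary symmetric channel: C = 1 − h₂(ε) where h₂ is the binary entropy function.
h₂(0.1496) = −0.1496·log₂0.1496 − 0.8504·log₂0.8504 = 0.6088.
C = 1 − 0.6088 = 0.3912 bits per channel use.

0.3912 bits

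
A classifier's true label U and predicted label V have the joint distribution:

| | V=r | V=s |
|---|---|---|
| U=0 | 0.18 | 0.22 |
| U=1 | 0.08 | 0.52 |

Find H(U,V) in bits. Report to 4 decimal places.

H(U,V) = −Σ p(x,y)·log₂ p(x,y) over all 4 cells.
  cell (0,r): −0.18·log₂0.18 = 0.44531
  cell (0,s): −0.22·log₂0.22 = 0.48057
  cell (1,r): −0.08·log₂0.08 = 0.29151
  cell (1,s): −0.52·log₂0.52 = 0.49058
Sum = 1.7080 bits.

1.7080 bits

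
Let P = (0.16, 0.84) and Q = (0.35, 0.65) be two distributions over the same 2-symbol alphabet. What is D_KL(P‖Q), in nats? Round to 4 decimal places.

0.0902 nats

D(P‖Q) = Σ p·ln(p/q).
  0.16·ln(0.16/0.35) = -0.12524
  0.84·ln(0.84/0.65) = 0.21540
D(P‖Q) = 0.0902 nats.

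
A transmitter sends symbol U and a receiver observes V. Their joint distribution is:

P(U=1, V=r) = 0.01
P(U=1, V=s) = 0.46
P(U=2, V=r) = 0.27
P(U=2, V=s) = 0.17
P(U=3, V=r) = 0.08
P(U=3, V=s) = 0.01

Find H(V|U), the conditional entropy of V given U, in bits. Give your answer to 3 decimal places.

Marginals: p(U) = (0.4700, 0.4400, 0.0900), p(V) = (0.3600, 0.6400).
H(V|U) = Σ p(U) · H(V|U=·).
  U=1: p=0.4700, H(V|U=1) = 0.1485
  U=2: p=0.4400, H(V|U=2) = 0.9624
  U=3: p=0.0900, H(V|U=3) = 0.5033
Weighted sum = 0.539 bits.

0.539 bits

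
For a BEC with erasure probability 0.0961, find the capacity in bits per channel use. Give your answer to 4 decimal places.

0.9039 bits

Binary erasure channel: capacity C = 1 − ε.
C = 1 − 0.0961 = 0.9039 bits per channel use.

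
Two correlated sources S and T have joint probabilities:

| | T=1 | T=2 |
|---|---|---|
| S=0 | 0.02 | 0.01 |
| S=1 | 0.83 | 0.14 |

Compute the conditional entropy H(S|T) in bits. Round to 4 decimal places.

Marginals: p(S) = (0.0300, 0.9700), p(T) = (0.8500, 0.1500).
H(S|T) = Σ p(T) · H(S|T=·).
  T=1: p=0.8500, H(S|T=1) = 0.1608
  T=2: p=0.1500, H(S|T=2) = 0.3534
Weighted sum = 0.1897 bits.

0.1897 bits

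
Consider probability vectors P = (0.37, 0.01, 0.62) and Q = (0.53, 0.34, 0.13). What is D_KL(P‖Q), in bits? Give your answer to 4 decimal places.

1.1546 bits

D(P‖Q) = Σ p·log₂(p/q).
  0.37·log₂(0.37/0.53) = -0.19183
  0.01·log₂(0.01/0.34) = -0.05087
  0.62·log₂(0.62/0.13) = 1.39733
D(P‖Q) = 1.1546 bits.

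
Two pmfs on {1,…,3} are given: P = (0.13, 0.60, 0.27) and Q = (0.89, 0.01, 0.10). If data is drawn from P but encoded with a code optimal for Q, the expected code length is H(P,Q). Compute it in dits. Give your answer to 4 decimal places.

H(P,Q) = −Σ p·log₁₀ q.
  −0.13·log₁₀(0.89) = 0.00658
  −0.60·log₁₀(0.01) = 1.20000
  −0.27·log₁₀(0.10) = 0.27000
H(P,Q) = 1.4766 dits.

1.4766 dits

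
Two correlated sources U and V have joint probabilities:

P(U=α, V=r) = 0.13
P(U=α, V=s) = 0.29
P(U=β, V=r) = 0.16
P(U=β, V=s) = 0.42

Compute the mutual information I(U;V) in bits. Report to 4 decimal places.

Marginals: p(U) = (0.4200, 0.5800), p(V) = (0.2900, 0.7100).
I(U;V) = Σ p(x,y)·log₂[p(x,y)/(p(x)p(y))].
  (α,r): 0.13·log₂(1.0673) = 0.01222
  (α,s): 0.29·log₂(0.9725) = -0.01167
  (β,r): 0.16·log₂(0.9512) = -0.01154
  (β,s): 0.42·log₂(1.0199) = 0.01195
Sum = 0.0010 bits.

0.0010 bits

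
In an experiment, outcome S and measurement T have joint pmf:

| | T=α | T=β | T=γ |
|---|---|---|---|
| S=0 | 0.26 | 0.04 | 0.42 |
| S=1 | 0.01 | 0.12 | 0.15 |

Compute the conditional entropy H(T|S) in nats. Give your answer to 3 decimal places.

0.835 nats

Chain rule: H(T|S) = H(S,T) − H(S).
Marginals: p(S) = (0.7200, 0.2800), p(T) = (0.2700, 0.1600, 0.5700).
H(S,T) = 1.4284 nats; H(S) = 0.5930 nats.
H(T|S) = 1.4284 − 0.5930 = 0.835 nats.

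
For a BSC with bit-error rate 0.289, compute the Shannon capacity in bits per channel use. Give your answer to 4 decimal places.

0.1326 bits

Binary symmetric channel: C = 1 − h₂(ε) where h₂ is the binary entropy function.
h₂(0.289) = −0.289·log₂0.289 − 0.711·log₂0.711 = 0.8674.
C = 1 − 0.8674 = 0.1326 bits per channel use.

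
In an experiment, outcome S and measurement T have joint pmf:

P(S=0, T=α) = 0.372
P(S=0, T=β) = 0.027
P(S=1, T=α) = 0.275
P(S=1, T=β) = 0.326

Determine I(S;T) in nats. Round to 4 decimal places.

0.1361 nats

Marginals: p(S) = (0.3990, 0.6010), p(T) = (0.6470, 0.3530).
I(S;T) = H(S) + H(T) − H(S,T).
H(S) = 0.6726, H(T) = 0.6493, H(S,T) = 1.1858.
I(S;T) = 0.6726 + 0.6493 − 1.1858 = 0.1361 nats.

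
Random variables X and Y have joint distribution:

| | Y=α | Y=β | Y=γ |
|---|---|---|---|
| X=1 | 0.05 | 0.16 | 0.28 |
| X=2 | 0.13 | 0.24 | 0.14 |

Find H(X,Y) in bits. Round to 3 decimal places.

2.427 bits

H(X,Y) = −Σ p(x,y)·log₂ p(x,y) over all 6 cells.
  cell (1,α): −0.05·log₂0.05 = 0.2161
  cell (1,β): −0.16·log₂0.16 = 0.4230
  cell (1,γ): −0.28·log₂0.28 = 0.5142
  cell (2,α): −0.13·log₂0.13 = 0.3826
  cell (2,β): −0.24·log₂0.24 = 0.4941
  cell (2,γ): −0.14·log₂0.14 = 0.3971
Sum = 2.427 bits.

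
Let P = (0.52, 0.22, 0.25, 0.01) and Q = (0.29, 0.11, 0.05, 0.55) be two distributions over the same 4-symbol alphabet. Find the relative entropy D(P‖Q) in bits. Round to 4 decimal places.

D(P‖Q) = Σ p·log₂(p/q).
  0.52·log₂(0.52/0.29) = 0.43808
  0.22·log₂(0.22/0.11) = 0.22000
  0.25·log₂(0.25/0.05) = 0.58048
  0.01·log₂(0.01/0.55) = -0.05781
D(P‖Q) = 1.1807 bits.

1.1807 bits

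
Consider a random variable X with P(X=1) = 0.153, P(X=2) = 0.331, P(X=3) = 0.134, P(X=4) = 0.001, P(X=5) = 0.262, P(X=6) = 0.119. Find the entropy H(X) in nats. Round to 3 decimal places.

H(X) = −Σ p·ln p.
  −(0.153)·ln(0.153) = 0.2872
  −(0.331)·ln(0.331) = 0.3660
  −(0.134)·ln(0.134) = 0.2693
  −(0.001)·ln(0.001) = 0.0069
  −(0.262)·ln(0.262) = 0.3509
  −(0.119)·ln(0.119) = 0.2533
Sum: 0.2872 + 0.3660 + 0.2693 + 0.0069 + 0.3509 + 0.2533 = 1.534 nats.

1.534 nats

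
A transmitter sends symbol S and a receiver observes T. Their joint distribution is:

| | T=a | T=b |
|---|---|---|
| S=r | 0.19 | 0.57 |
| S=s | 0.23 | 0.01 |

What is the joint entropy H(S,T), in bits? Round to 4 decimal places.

1.4716 bits

H(S,T) = −Σ p(x,y)·log₂ p(x,y) over all 4 cells.
  cell (r,a): −0.19·log₂0.19 = 0.45523
  cell (r,b): −0.57·log₂0.57 = 0.46225
  cell (s,a): −0.23·log₂0.23 = 0.48767
  cell (s,b): −0.01·log₂0.01 = 0.06644
Sum = 1.4716 bits.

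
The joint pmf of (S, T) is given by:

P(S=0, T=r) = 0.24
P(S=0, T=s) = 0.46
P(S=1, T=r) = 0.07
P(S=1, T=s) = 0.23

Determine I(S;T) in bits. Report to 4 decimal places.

0.0088 bits

Marginals: p(S) = (0.7000, 0.3000), p(T) = (0.3100, 0.6900).
I(S;T) = Σ p(x,y)·log₂[p(x,y)/(p(x)p(y))].
  (0,r): 0.24·log₂(1.1060) = 0.03488
  (0,s): 0.46·log₂(0.9524) = -0.03238
  (1,r): 0.07·log₂(0.7527) = -0.02869
  (1,s): 0.23·log₂(1.1111) = 0.03496
Sum = 0.0088 bits.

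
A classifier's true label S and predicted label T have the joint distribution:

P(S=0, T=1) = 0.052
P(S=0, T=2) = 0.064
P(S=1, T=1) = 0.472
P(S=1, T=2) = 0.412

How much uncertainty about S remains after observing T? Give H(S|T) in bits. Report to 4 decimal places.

0.5156 bits

Marginals: p(S) = (0.1160, 0.8840), p(T) = (0.5240, 0.4760).
H(S|T) = Σ p(T) · H(S|T=·).
  T=1: p=0.5240, H(S|T=1) = 0.4666
  T=2: p=0.4760, H(S|T=2) = 0.5695
Weighted sum = 0.5156 bits.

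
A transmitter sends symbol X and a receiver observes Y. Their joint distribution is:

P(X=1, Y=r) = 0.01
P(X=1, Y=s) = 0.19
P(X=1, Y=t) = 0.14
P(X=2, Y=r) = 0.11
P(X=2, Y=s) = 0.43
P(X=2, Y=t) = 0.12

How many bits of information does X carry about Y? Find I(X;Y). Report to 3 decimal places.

0.065 bits

Marginals: p(X) = (0.3400, 0.6600), p(Y) = (0.1200, 0.6200, 0.2600).
I(X;Y) = H(X) + H(Y) − H(X,Y).
H(X) = 0.9248, H(Y) = 1.2999, H(X,Y) = 2.1597.
I(X;Y) = 0.9248 + 1.2999 − 2.1597 = 0.065 bits.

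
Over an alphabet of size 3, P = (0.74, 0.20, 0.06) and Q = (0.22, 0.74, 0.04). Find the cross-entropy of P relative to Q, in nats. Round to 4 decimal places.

1.3738 nats

H(P,Q) = −Σ p·ln q.
  −0.74·ln(0.22) = 1.12045
  −0.20·ln(0.74) = 0.06022
  −0.06·ln(0.04) = 0.19313
H(P,Q) = 1.3738 nats.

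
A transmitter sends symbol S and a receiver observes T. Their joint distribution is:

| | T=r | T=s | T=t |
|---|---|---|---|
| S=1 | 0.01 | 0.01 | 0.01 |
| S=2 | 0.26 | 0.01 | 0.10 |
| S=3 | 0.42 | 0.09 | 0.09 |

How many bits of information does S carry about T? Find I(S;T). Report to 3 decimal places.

Marginals: p(S) = (0.0300, 0.3700, 0.6000), p(T) = (0.6900, 0.1100, 0.2000).
I(S;T) = H(S) + H(T) − H(S,T).
H(S) = 1.1247, H(T) = 1.1841, H(S,T) = 2.2542.
I(S;T) = 1.1247 + 1.1841 − 2.2542 = 0.055 bits.

0.055 bits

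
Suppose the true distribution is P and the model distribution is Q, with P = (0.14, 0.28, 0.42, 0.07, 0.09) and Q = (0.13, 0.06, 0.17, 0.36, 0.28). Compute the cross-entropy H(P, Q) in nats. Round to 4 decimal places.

2.0037 nats

H(P,Q) = −Σ p·ln q.
  −0.14·ln(0.13) = 0.28563
  −0.28·ln(0.06) = 0.78776
  −0.42·ln(0.17) = 0.74422
  −0.07·ln(0.36) = 0.07152
  −0.09·ln(0.28) = 0.11457
H(P,Q) = 2.0037 nats.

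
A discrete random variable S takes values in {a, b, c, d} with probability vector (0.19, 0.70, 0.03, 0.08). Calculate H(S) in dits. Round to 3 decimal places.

H(S) = −Σ p·log₁₀ p.
  −(0.19)·log₁₀(0.19) = 0.1370
  −(0.70)·log₁₀(0.70) = 0.1084
  −(0.03)·log₁₀(0.03) = 0.0457
  −(0.08)·log₁₀(0.08) = 0.0878
Sum: 0.1370 + 0.1084 + 0.0457 + 0.0878 = 0.379 dits.

0.379 dits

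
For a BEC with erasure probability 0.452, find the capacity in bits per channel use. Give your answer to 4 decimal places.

0.5480 bits

Binary erasure channel: capacity C = 1 − ε.
C = 1 − 0.452 = 0.5480 bits per channel use.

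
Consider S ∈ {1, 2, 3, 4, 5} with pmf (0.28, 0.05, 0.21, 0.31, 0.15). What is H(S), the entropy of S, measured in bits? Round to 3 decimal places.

2.137 bits

H(S) = −Σ p·log₂ p.
  −(0.28)·log₂(0.28) = 0.5142
  −(0.05)·log₂(0.05) = 0.2161
  −(0.21)·log₂(0.21) = 0.4728
  −(0.31)·log₂(0.31) = 0.5238
  −(0.15)·log₂(0.15) = 0.4105
Sum: 0.5142 + 0.2161 + 0.4728 + 0.5238 + 0.4105 = 2.137 bits.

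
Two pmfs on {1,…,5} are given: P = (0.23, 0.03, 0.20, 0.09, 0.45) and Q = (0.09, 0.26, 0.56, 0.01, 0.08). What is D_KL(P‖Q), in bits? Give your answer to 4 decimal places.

D(P‖Q) = Σ p·log₂(p/q).
  0.23·log₂(0.23/0.09) = 0.31134
  0.03·log₂(0.03/0.26) = -0.09346
  0.20·log₂(0.20/0.56) = -0.29709
  0.09·log₂(0.09/0.01) = 0.28529
  0.45·log₂(0.45/0.08) = 1.12133
D(P‖Q) = 1.3274 bits.

1.3274 bits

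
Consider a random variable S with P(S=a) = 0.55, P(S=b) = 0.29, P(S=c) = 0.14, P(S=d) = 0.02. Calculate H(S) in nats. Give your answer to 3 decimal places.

1.041 nats

H(S) = −Σ p·ln p.
  −(0.55)·ln(0.55) = 0.3288
  −(0.29)·ln(0.29) = 0.3590
  −(0.14)·ln(0.14) = 0.2753
  −(0.02)·ln(0.02) = 0.0782
Sum: 0.3288 + 0.3590 + 0.2753 + 0.0782 = 1.041 nats.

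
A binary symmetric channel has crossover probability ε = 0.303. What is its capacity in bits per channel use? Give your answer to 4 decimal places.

Binary symmetric channel: C = 1 − h₂(ε) where h₂ is the binary entropy function.
h₂(0.303) = −0.303·log₂0.303 − 0.697·log₂0.697 = 0.8849.
C = 1 − 0.8849 = 0.1151 bits per channel use.

0.1151 bits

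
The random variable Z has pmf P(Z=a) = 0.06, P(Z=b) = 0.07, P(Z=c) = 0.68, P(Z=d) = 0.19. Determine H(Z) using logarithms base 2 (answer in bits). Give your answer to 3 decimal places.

1.346 bits

H(Z) = −Σ p·log₂ p.
  −(0.06)·log₂(0.06) = 0.2435
  −(0.07)·log₂(0.07) = 0.2686
  −(0.68)·log₂(0.68) = 0.3783
  −(0.19)·log₂(0.19) = 0.4552
Sum: 0.2435 + 0.2686 + 0.3783 + 0.4552 = 1.346 bits.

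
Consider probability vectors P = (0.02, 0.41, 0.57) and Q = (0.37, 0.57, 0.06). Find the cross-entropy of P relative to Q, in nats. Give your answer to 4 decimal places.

H(P,Q) = −Σ p·ln q.
  −0.02·ln(0.37) = 0.01989
  −0.41·ln(0.57) = 0.23047
  −0.57·ln(0.06) = 1.60364
H(P,Q) = 1.8540 nats.

1.8540 nats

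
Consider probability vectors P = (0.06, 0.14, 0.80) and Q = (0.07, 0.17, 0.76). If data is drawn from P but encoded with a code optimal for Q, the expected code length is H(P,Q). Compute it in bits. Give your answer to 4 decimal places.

H(P,Q) = −Σ p·log₂ q.
  −0.06·log₂(0.07) = 0.23019
  −0.14·log₂(0.17) = 0.35790
  −0.80·log₂(0.76) = 0.31674
H(P,Q) = 0.9048 bits.

0.9048 bits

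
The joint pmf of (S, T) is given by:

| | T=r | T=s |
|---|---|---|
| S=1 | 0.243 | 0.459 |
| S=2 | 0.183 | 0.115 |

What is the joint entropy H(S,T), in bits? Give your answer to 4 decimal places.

H(S,T) = −Σ p(x,y)·log₂ p(x,y) over all 4 cells.
  cell (1,r): −0.243·log₂0.243 = 0.49596
  cell (1,s): −0.459·log₂0.459 = 0.51566
  cell (2,r): −0.183·log₂0.183 = 0.44837
  cell (2,s): −0.115·log₂0.115 = 0.35883
Sum = 1.8188 bits.

1.8188 bits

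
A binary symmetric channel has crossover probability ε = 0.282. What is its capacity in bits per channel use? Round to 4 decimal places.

0.1418 bits

Binary symmetric channel: C = 1 − h₂(ε) where h₂ is the binary entropy function.
h₂(0.282) = −0.282·log₂0.282 − 0.718·log₂0.718 = 0.8582.
C = 1 − 0.8582 = 0.1418 bits per channel use.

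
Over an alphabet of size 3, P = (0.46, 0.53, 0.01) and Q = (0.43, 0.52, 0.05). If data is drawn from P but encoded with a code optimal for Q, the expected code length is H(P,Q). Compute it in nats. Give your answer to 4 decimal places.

H(P,Q) = −Σ p·ln q.
  −0.46·ln(0.43) = 0.38823
  −0.53·ln(0.52) = 0.34658
  −0.01·ln(0.05) = 0.02996
H(P,Q) = 0.7648 nats.

0.7648 nats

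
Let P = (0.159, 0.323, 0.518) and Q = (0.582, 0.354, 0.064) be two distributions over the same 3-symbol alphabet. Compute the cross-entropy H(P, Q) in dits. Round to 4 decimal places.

H(P,Q) = −Σ p·log₁₀ q.
  −0.159·log₁₀(0.582) = 0.03738
  −0.323·log₁₀(0.354) = 0.14567
  −0.518·log₁₀(0.064) = 0.61840
H(P,Q) = 0.8014 dits.

0.8014 dits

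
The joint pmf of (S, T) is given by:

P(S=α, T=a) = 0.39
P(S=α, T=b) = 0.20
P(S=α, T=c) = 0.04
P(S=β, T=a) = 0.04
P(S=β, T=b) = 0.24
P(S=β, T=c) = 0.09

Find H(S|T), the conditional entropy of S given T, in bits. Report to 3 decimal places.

0.745 bits

Marginals: p(S) = (0.6300, 0.3700), p(T) = (0.4300, 0.4400, 0.1300).
H(S|T) = Σ p(T) · H(S|T=·).
  T=a: p=0.4300, H(S|T=a) = 0.4465
  T=b: p=0.4400, H(S|T=b) = 0.9940
  T=c: p=0.1300, H(S|T=c) = 0.8905
Weighted sum = 0.745 bits.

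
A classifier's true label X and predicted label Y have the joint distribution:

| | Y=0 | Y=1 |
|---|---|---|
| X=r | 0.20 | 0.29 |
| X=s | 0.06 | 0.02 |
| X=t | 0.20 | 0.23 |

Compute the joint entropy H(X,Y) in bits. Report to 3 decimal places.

H(X,Y) = −Σ p(x,y)·log₂ p(x,y) over all 6 cells.
  cell (r,0): −0.20·log₂0.20 = 0.4644
  cell (r,1): −0.29·log₂0.29 = 0.5179
  cell (s,0): −0.06·log₂0.06 = 0.2435
  cell (s,1): −0.02·log₂0.02 = 0.1129
  cell (t,0): −0.20·log₂0.20 = 0.4644
  cell (t,1): −0.23·log₂0.23 = 0.4877
Sum = 2.291 bits.

2.291 bits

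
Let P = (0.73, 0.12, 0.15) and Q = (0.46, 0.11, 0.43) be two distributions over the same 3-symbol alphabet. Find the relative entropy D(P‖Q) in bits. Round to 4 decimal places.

D(P‖Q) = Σ p·log₂(p/q).
  0.73·log₂(0.73/0.46) = 0.48637
  0.12·log₂(0.12/0.11) = 0.01506
  0.15·log₂(0.15/0.43) = -0.22791
D(P‖Q) = 0.2735 bits.

0.2735 bits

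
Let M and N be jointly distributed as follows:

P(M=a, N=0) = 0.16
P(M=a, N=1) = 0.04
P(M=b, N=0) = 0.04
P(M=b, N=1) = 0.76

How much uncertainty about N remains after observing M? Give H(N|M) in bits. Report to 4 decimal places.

Chain rule: H(N|M) = H(M,N) − H(M).
Marginals: p(M) = (0.2000, 0.8000), p(N) = (0.2000, 0.8000).
H(M,N) = 1.0954 bits; H(M) = 0.7219 bits.
H(N|M) = 1.0954 − 0.7219 = 0.3735 bits.

0.3735 bits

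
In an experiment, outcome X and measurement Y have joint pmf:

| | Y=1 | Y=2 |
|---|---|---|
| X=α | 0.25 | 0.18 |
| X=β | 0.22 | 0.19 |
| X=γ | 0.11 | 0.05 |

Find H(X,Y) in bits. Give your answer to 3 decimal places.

H(X,Y) = −Σ p(x,y)·log₂ p(x,y) over all 6 cells.
  cell (α,1): −0.25·log₂0.25 = 0.5000
  cell (α,2): −0.18·log₂0.18 = 0.4453
  cell (β,1): −0.22·log₂0.22 = 0.4806
  cell (β,2): −0.19·log₂0.19 = 0.4552
  cell (γ,1): −0.11·log₂0.11 = 0.3503
  cell (γ,2): −0.05·log₂0.05 = 0.2161
Sum = 2.447 bits.

2.447 bits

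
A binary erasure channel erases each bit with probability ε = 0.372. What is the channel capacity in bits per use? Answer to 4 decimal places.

Binary erasure channel: capacity C = 1 − ε.
C = 1 − 0.372 = 0.6280 bits per channel use.

0.6280 bits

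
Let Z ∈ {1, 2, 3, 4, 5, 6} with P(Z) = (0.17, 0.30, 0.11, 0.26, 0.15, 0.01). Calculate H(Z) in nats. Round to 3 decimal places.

H(Z) = −Σ p·ln p.
  −(0.17)·ln(0.17) = 0.3012
  −(0.30)·ln(0.30) = 0.3612
  −(0.11)·ln(0.11) = 0.2428
  −(0.26)·ln(0.26) = 0.3502
  −(0.15)·ln(0.15) = 0.2846
  −(0.01)·ln(0.01) = 0.0461
Sum: 0.3012 + 0.3612 + 0.2428 + 0.3502 + 0.2846 + 0.0461 = 1.586 nats.

1.586 nats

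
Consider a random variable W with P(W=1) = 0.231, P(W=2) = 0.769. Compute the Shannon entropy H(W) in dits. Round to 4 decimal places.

H(W) = −Σ p·log₁₀ p.
  −(0.231)·log₁₀(0.231) = 0.14701
  −(0.769)·log₁₀(0.769) = 0.08772
Sum: 0.14701 + 0.08772 = 0.2347 dits.

0.2347 dits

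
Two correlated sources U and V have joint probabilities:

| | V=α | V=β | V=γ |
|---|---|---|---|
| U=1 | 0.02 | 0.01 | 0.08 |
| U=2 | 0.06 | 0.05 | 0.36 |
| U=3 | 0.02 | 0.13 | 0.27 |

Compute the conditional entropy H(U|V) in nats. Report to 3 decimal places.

0.921 nats

Marginals: p(U) = (0.1100, 0.4700, 0.4200), p(V) = (0.1000, 0.1900, 0.7100).
H(U|V) = Σ p(V) · H(U|V=·).
  V=α: p=0.1000, H(U|V=α) = 0.9503
  V=β: p=0.1900, H(U|V=β) = 0.7659
  V=γ: p=0.7100, H(U|V=γ) = 0.9580
Weighted sum = 0.921 nats.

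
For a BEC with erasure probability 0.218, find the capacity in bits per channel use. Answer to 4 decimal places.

0.7820 bits

Binary erasure channel: capacity C = 1 − ε.
C = 1 − 0.218 = 0.7820 bits per channel use.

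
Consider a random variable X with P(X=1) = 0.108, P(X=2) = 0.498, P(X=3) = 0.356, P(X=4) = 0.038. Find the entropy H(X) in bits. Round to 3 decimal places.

H(X) = −Σ p·log₂ p.
  −(0.108)·log₂(0.108) = 0.3468
  −(0.498)·log₂(0.498) = 0.5009
  −(0.356)·log₂(0.356) = 0.5305
  −(0.038)·log₂(0.038) = 0.1793
Sum: 0.3468 + 0.5009 + 0.5305 + 0.1793 = 1.557 bits.

1.557 bits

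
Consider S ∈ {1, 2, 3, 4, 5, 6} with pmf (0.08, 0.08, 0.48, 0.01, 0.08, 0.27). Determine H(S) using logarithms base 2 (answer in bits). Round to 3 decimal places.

H(S) = −Σ p·log₂ p.
  −(0.08)·log₂(0.08) = 0.2915
  −(0.08)·log₂(0.08) = 0.2915
  −(0.48)·log₂(0.48) = 0.5083
  −(0.01)·log₂(0.01) = 0.0664
  −(0.08)·log₂(0.08) = 0.2915
  −(0.27)·log₂(0.27) = 0.5100
Sum: 0.2915 + 0.2915 + 0.5083 + 0.0664 + 0.2915 + 0.5100 = 1.959 bits.

1.959 bits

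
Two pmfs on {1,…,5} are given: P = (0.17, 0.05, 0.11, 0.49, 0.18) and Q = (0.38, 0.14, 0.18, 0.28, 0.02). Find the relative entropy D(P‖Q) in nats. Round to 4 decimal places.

0.4273 nats

D(P‖Q) = Σ p·ln(p/q).
  0.17·ln(0.17/0.38) = -0.13674
  0.05·ln(0.05/0.14) = -0.05148
  0.11·ln(0.11/0.18) = -0.05417
  0.49·ln(0.49/0.28) = 0.27421
  0.18·ln(0.18/0.02) = 0.39550
D(P‖Q) = 0.4273 nats.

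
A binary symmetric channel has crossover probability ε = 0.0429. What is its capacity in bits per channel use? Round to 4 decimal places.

Binary symmetric channel: C = 1 − h₂(ε) where h₂ is the binary entropy function.
h₂(0.0429) = −0.0429·log₂0.0429 − 0.9571·log₂0.9571 = 0.2554.
C = 1 − 0.2554 = 0.7446 bits per channel use.

0.7446 bits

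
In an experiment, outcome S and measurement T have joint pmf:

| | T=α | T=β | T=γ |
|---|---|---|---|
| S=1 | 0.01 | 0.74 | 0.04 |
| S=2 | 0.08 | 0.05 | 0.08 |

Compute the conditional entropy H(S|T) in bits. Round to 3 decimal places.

Chain rule: H(S|T) = H(S,T) − H(T).
Marginals: p(S) = (0.7900, 0.2100), p(T) = (0.0900, 0.7900, 0.1200).
H(S,T) = 1.3728 bits; H(T) = 0.9484 bits.
H(S|T) = 1.3728 − 0.9484 = 0.424 bits.

0.424 bits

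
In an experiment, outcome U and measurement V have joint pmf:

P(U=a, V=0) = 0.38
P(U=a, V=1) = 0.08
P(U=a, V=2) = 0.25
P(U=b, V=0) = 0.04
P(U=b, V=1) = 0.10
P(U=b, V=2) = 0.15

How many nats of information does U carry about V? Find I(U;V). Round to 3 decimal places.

Marginals: p(U) = (0.7100, 0.2900), p(V) = (0.4200, 0.1800, 0.4000).
I(U;V) = Σ p(x,y)·ln[p(x,y)/(p(x)p(y))].
  (a,0): 0.38·ln(1.2743) = 0.0921
  (a,1): 0.08·ln(0.6260) = -0.0375
  (a,2): 0.25·ln(0.8803) = -0.0319
  (b,0): 0.04·ln(0.3284) = -0.0445
  (b,1): 0.10·ln(1.9157) = 0.0650
  (b,2): 0.15·ln(1.2931) = 0.0386
Sum = 0.082 nats.

0.082 nats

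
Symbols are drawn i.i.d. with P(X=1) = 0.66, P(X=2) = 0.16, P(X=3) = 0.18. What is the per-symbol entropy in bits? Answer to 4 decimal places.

1.2640 bits

H(X) = −Σ p·log₂ p.
  −(0.66)·log₂(0.66) = 0.39564
  −(0.16)·log₂(0.16) = 0.42302
  −(0.18)·log₂(0.18) = 0.44531
Sum: 0.39564 + 0.42302 + 0.44531 = 1.2640 bits.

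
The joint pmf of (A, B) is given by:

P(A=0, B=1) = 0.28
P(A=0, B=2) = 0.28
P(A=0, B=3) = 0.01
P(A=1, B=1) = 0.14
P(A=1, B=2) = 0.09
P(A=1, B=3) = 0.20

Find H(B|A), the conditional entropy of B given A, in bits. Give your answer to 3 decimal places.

Marginals: p(A) = (0.5700, 0.4300), p(B) = (0.4200, 0.3700, 0.2100).
H(B|A) = Σ p(A) · H(B|A=·).
  A=0: p=0.5700, H(B|A=0) = 1.1099
  A=1: p=0.4300, H(B|A=1) = 1.5130
Weighted sum = 1.283 bits.

1.283 bits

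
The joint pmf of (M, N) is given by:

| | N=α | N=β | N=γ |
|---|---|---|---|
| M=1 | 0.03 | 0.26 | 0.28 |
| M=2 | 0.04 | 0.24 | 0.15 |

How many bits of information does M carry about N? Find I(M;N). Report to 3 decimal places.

0.016 bits

Marginals: p(M) = (0.5700, 0.4300), p(N) = (0.0700, 0.5000, 0.4300).
I(M;N) = Σ p(x,y)·log₂[p(x,y)/(p(x)p(y))].
  (1,α): 0.03·log₂(0.7519) = -0.0123
  (1,β): 0.26·log₂(0.9123) = -0.0344
  (1,γ): 0.28·log₂(1.1424) = 0.0538
  (2,α): 0.04·log₂(1.3289) = 0.0164
  (2,β): 0.24·log₂(1.1163) = 0.0381
  (2,γ): 0.15·log₂(0.8112) = -0.0453
Sum = 0.016 bits.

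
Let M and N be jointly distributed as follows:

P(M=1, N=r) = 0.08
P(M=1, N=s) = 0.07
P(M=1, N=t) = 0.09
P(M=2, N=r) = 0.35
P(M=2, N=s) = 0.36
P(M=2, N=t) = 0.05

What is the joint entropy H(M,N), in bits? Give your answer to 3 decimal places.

H(M,N) = −Σ p(x,y)·log₂ p(x,y) over all 6 cells.
  cell (1,r): −0.08·log₂0.08 = 0.2915
  cell (1,s): −0.07·log₂0.07 = 0.2686
  cell (1,t): −0.09·log₂0.09 = 0.3127
  cell (2,r): −0.35·log₂0.35 = 0.5301
  cell (2,s): −0.36·log₂0.36 = 0.5306
  cell (2,t): −0.05·log₂0.05 = 0.2161
Sum = 2.150 bits.

2.150 bits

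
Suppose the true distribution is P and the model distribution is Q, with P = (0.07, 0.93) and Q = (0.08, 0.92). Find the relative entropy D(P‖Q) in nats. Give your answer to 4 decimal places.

0.0007 nats

D(P‖Q) = Σ p·ln(p/q).
  0.07·ln(0.07/0.08) = -0.00935
  0.93·ln(0.93/0.92) = 0.01005
D(P‖Q) = 0.0007 nats.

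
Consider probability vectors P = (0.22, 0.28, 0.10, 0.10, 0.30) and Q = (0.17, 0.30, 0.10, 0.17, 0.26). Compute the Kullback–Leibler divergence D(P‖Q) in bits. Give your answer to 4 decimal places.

D(P‖Q) = Σ p·log₂(p/q).
  0.22·log₂(0.22/0.17) = 0.08183
  0.28·log₂(0.28/0.30) = -0.02787
  0.10·log₂(0.10/0.10) = 0.00000
  0.10·log₂(0.10/0.17) = -0.07655
  0.30·log₂(0.30/0.26) = 0.06194
D(P‖Q) = 0.0393 bits.

0.0393 bits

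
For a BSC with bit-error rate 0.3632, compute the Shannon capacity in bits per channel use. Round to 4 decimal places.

0.0547 bits

Binary symmetric channel: C = 1 − h₂(ε) where h₂ is the binary entropy function.
h₂(0.3632) = −0.3632·log₂0.3632 − 0.6368·log₂0.6368 = 0.9453.
C = 1 − 0.9453 = 0.0547 bits per channel use.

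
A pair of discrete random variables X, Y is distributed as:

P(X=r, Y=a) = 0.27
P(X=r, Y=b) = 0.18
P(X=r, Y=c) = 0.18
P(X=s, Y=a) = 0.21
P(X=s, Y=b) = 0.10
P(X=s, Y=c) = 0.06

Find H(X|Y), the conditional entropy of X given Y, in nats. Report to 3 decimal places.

0.646 nats

Chain rule: H(X|Y) = H(X,Y) − H(Y).
Marginals: p(X) = (0.6300, 0.3700), p(Y) = (0.4800, 0.2800, 0.2400).
H(X,Y) = 1.6976 nats; H(Y) = 1.0512 nats.
H(X|Y) = 1.6976 − 1.0512 = 0.646 nats.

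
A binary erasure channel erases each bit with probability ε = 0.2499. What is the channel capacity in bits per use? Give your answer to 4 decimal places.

0.7501 bits

Binary erasure channel: capacity C = 1 − ε.
C = 1 − 0.2499 = 0.7501 bits per channel use.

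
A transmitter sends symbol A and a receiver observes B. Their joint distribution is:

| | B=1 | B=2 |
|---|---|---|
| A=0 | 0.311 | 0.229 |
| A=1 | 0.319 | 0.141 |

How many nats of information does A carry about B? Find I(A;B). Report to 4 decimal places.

0.0074 nats

Marginals: p(A) = (0.5400, 0.4600), p(B) = (0.6300, 0.3700).
I(A;B) = H(A) + H(B) − H(A,B).
H(A) = 0.6899, H(B) = 0.6590, H(A,B) = 1.3415.
I(A;B) = 0.6899 + 0.6590 − 1.3415 = 0.0074 nats.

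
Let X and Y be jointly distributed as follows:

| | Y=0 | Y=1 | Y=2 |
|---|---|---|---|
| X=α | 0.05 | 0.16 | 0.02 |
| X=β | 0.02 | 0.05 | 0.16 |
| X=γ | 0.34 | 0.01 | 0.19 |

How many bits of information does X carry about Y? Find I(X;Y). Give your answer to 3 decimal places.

0.439 bits

Marginals: p(X) = (0.2300, 0.2300, 0.5400), p(Y) = (0.4100, 0.2200, 0.3700).
I(X;Y) = Σ p(x,y)·log₂[p(x,y)/(p(x)p(y))].
  (α,0): 0.05·log₂(0.5302) = -0.0458
  (α,1): 0.16·log₂(3.1621) = 0.2657
  (α,2): 0.02·log₂(0.2350) = -0.0418
  (β,0): 0.02·log₂(0.2121) = -0.0447
  (β,1): 0.05·log₂(0.9881) = -0.0009
  (β,2): 0.16·log₂(1.8801) = 0.1457
  (γ,0): 0.34·log₂(1.5357) = 0.2104
  (γ,1): 0.01·log₂(0.0842) = -0.0357
  (γ,2): 0.19·log₂(0.9510) = -0.0138
Sum = 0.439 bits.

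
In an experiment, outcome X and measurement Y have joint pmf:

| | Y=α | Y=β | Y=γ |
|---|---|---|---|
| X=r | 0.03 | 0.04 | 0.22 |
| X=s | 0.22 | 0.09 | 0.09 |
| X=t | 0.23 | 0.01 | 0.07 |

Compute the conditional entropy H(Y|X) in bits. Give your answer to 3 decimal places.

Marginals: p(X) = (0.2900, 0.4000, 0.3100), p(Y) = (0.4800, 0.1400, 0.3800).
H(Y|X) = Σ p(X) · H(Y|X=·).
  X=r: p=0.2900, H(Y|X=r) = 1.0351
  X=s: p=0.4000, H(Y|X=s) = 1.4428
  X=t: p=0.3100, H(Y|X=t) = 0.9641
Weighted sum = 1.176 bits.

1.176 bits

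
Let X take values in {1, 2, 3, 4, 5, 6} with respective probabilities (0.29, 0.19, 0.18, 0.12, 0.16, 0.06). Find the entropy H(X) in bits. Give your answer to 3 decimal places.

H(X) = −Σ p·log₂ p.
  −(0.29)·log₂(0.29) = 0.5179
  −(0.19)·log₂(0.19) = 0.4552
  −(0.18)·log₂(0.18) = 0.4453
  −(0.12)·log₂(0.12) = 0.3671
  −(0.16)·log₂(0.16) = 0.4230
  −(0.06)·log₂(0.06) = 0.2435
Sum: 0.5179 + 0.4552 + 0.4453 + 0.3671 + 0.4230 + 0.2435 = 2.452 bits.

2.452 bits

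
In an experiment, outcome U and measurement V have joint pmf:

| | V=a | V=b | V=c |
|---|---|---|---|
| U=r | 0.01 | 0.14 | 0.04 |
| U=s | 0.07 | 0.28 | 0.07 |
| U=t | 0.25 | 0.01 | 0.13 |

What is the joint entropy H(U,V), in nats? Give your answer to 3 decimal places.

1.837 nats

H(U,V) = −Σ p(x,y)·ln p(x,y) over all 9 cells.
  cell (r,a): −0.01·ln0.01 = 0.0461
  cell (r,b): −0.14·ln0.14 = 0.2753
  cell (r,c): −0.04·ln0.04 = 0.1288
  cell (s,a): −0.07·ln0.07 = 0.1861
  cell (s,b): −0.28·ln0.28 = 0.3564
  cell (s,c): −0.07·ln0.07 = 0.1861
  cell (t,a): −0.25·ln0.25 = 0.3466
  cell (t,b): −0.01·ln0.01 = 0.0461
  cell (t,c): −0.13·ln0.13 = 0.2652
Sum = 1.837 nats.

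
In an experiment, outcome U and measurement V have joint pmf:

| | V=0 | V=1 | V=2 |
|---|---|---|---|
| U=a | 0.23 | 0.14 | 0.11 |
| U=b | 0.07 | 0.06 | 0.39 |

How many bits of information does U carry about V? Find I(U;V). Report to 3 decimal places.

Marginals: p(U) = (0.4800, 0.5200), p(V) = (0.3000, 0.2000, 0.5000).
I(U;V) = H(U) + H(V) − H(U,V).
H(U) = 0.9988, H(V) = 1.4855, H(U,V) = 2.2770.
I(U;V) = 0.9988 + 1.4855 − 2.2770 = 0.207 bits.

0.207 bits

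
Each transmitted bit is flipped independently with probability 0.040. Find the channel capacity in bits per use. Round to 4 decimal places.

Binary symmetric channel: C = 1 − h₂(ε) where h₂ is the binary entropy function.
h₂(0.040) = −0.040·log₂0.040 − 0.960·log₂0.960 = 0.2423.
C = 1 − 0.2423 = 0.7577 bits per channel use.

0.7577 bits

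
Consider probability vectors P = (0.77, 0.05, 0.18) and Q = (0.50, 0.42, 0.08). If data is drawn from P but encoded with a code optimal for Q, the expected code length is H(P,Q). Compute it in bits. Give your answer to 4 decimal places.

1.4885 bits

H(P,Q) = −Σ p·log₂ q.
  −0.77·log₂(0.50) = 0.77000
  −0.05·log₂(0.42) = 0.06258
  −0.18·log₂(0.08) = 0.65589
H(P,Q) = 1.4885 bits.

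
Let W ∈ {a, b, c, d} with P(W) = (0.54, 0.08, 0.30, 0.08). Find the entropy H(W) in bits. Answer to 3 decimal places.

1.584 bits

H(W) = −Σ p·log₂ p.
  −(0.54)·log₂(0.54) = 0.4800
  −(0.08)·log₂(0.08) = 0.2915
  −(0.30)·log₂(0.30) = 0.5211
  −(0.08)·log₂(0.08) = 0.2915
Sum: 0.4800 + 0.2915 + 0.5211 + 0.2915 = 1.584 bits.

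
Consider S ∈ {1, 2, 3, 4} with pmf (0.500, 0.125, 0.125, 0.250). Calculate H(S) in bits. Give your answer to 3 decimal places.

H(S) = −Σ p·log₂ p.
  −(0.500)·log₂(0.500) = 0.5000
  −(0.125)·log₂(0.125) = 0.3750
  −(0.125)·log₂(0.125) = 0.3750
  −(0.250)·log₂(0.250) = 0.5000
Sum: 0.5000 + 0.3750 + 0.3750 + 0.5000 = 1.750 bits.

1.750 bits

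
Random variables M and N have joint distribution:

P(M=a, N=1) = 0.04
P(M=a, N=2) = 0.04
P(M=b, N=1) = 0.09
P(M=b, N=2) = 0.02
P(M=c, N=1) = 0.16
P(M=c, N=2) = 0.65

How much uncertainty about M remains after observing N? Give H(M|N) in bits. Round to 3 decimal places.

Marginals: p(M) = (0.0800, 0.1100, 0.8100), p(N) = (0.2900, 0.7100).
H(M|N) = Σ p(N) · H(M|N=·).
  N=1: p=0.2900, H(M|N=1) = 1.3915
  N=2: p=0.7100, H(M|N=2) = 0.4955
Weighted sum = 0.755 bits.

0.755 bits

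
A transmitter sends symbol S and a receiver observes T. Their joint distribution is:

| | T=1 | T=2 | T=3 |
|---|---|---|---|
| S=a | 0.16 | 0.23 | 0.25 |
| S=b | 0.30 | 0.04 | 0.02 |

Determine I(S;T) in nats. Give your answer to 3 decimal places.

Marginals: p(S) = (0.6400, 0.3600), p(T) = (0.4600, 0.2700, 0.2700).
I(S;T) = Σ p(x,y)·ln[p(x,y)/(p(x)p(y))].
  (a,1): 0.16·ln(0.5435) = -0.0976
  (a,2): 0.23·ln(1.3310) = 0.0658
  (a,3): 0.25·ln(1.4468) = 0.0923
  (b,1): 0.30·ln(1.8116) = 0.1783
  (b,2): 0.04·ln(0.4115) = -0.0355
  (b,3): 0.02·ln(0.2058) = -0.0316
Sum = 0.172 nats.

0.172 nats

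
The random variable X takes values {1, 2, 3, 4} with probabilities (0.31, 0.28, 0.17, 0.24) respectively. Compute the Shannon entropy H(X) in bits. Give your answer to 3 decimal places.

1.967 bits

H(X) = −Σ p·log₂ p.
  −(0.31)·log₂(0.31) = 0.5238
  −(0.28)·log₂(0.28) = 0.5142
  −(0.17)·log₂(0.17) = 0.4346
  −(0.24)·log₂(0.24) = 0.4941
Sum: 0.5238 + 0.5142 + 0.4346 + 0.4941 = 1.967 bits.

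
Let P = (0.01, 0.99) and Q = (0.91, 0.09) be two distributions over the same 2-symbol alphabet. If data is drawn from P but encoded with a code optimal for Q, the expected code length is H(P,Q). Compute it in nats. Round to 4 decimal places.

2.3848 nats

H(P,Q) = −Σ p·ln q.
  −0.01·ln(0.91) = 0.00094
  −0.99·ln(0.09) = 2.38387
H(P,Q) = 2.3848 nats.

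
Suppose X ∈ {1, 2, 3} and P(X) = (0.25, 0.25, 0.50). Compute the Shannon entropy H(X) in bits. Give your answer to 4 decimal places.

1.5000 bits

H(X) = −Σ p·log₂ p.
  −(0.25)·log₂(0.25) = 0.50000
  −(0.25)·log₂(0.25) = 0.50000
  −(0.50)·log₂(0.50) = 0.50000
Sum: 0.50000 + 0.50000 + 0.50000 = 1.5000 bits.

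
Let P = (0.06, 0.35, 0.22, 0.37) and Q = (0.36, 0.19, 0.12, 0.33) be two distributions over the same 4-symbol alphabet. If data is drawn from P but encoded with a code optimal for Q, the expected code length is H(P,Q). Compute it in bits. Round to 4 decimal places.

2.1918 bits

H(P,Q) = −Σ p·log₂ q.
  −0.06·log₂(0.36) = 0.08844
  −0.35·log₂(0.19) = 0.83858
  −0.22·log₂(0.12) = 0.67296
  −0.37·log₂(0.33) = 0.59180
H(P,Q) = 2.1918 bits.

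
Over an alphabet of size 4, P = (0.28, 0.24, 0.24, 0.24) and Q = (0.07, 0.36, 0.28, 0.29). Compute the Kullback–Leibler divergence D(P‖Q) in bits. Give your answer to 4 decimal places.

0.3007 bits

D(P‖Q) = Σ p·log₂(p/q).
  0.28·log₂(0.28/0.07) = 0.56000
  0.24·log₂(0.24/0.36) = -0.14039
  0.24·log₂(0.24/0.28) = -0.05337
  0.24·log₂(0.24/0.29) = -0.06552
D(P‖Q) = 0.3007 bits.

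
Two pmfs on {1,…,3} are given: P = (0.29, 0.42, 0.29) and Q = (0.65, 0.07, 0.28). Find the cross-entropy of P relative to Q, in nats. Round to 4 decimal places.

H(P,Q) = −Σ p·ln q.
  −0.29·ln(0.65) = 0.12493
  −0.42·ln(0.07) = 1.11689
  −0.29·ln(0.28) = 0.36916
H(P,Q) = 1.6110 nats.

1.6110 nats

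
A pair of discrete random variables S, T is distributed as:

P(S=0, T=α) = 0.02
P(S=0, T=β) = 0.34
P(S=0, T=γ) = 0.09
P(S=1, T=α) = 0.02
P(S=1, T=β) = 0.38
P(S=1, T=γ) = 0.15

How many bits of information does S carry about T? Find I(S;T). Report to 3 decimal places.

0.005 bits

Marginals: p(S) = (0.4500, 0.5500), p(T) = (0.0400, 0.7200, 0.2400).
I(S;T) = H(S) + H(T) − H(S,T).
H(S) = 0.9928, H(T) = 1.0211, H(S,T) = 2.0086.
I(S;T) = 0.9928 + 1.0211 − 2.0086 = 0.005 bits.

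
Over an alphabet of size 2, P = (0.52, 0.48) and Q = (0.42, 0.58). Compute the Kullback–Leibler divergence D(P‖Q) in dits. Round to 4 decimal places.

0.0088 dits

D(P‖Q) = Σ p·log₁₀(p/q).
  0.52·log₁₀(0.52/0.42) = 0.04823
  0.48·log₁₀(0.48/0.58) = -0.03945
D(P‖Q) = 0.0088 dits.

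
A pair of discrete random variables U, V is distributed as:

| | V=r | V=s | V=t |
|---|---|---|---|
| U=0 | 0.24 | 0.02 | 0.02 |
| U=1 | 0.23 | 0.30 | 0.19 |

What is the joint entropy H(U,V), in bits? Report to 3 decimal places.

H(U,V) = −Σ p(x,y)·log₂ p(x,y) over all 6 cells.
  cell (0,r): −0.24·log₂0.24 = 0.4941
  cell (0,s): −0.02·log₂0.02 = 0.1129
  cell (0,t): −0.02·log₂0.02 = 0.1129
  cell (1,r): −0.23·log₂0.23 = 0.4877
  cell (1,s): −0.30·log₂0.30 = 0.5211
  cell (1,t): −0.19·log₂0.19 = 0.4552
Sum = 2.184 bits.

2.184 bits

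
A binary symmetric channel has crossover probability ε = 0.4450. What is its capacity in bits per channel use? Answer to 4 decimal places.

Binary symmetric channel: C = 1 − h₂(ε) where h₂ is the binary entropy function.
h₂(0.4450) = −0.4450·log₂0.4450 − 0.5550·log₂0.5550 = 0.9913.
C = 1 − 0.9913 = 0.0087 bits per channel use.

0.0087 bits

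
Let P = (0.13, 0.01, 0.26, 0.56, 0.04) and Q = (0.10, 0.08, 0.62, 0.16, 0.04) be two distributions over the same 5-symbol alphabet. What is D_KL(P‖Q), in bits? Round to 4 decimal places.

D(P‖Q) = Σ p·log₂(p/q).
  0.13·log₂(0.13/0.10) = 0.04921
  0.01·log₂(0.01/0.08) = -0.03000
  0.26·log₂(0.26/0.62) = -0.32598
  0.56·log₂(0.56/0.16) = 1.01212
  0.04·log₂(0.04/0.04) = 0.00000
D(P‖Q) = 0.7053 bits.

0.7053 bits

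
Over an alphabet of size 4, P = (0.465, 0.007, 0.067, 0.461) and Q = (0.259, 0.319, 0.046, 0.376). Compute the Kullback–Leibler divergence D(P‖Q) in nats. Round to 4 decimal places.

D(P‖Q) = Σ p·ln(p/q).
  0.465·ln(0.465/0.259) = 0.27212
  0.007·ln(0.007/0.319) = -0.02673
  0.067·ln(0.067/0.046) = 0.02520
  0.461·ln(0.461/0.376) = 0.09396
D(P‖Q) = 0.3645 nats.

0.3645 nats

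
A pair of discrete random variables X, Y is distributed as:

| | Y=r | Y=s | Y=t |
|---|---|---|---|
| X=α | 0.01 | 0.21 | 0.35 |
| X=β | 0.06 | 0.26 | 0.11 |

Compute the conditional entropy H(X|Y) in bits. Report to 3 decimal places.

0.873 bits

Chain rule: H(X|Y) = H(X,Y) − H(Y).
Marginals: p(X) = (0.5700, 0.4300), p(Y) = (0.0700, 0.4700, 0.4600).
H(X,Y) = 2.1685 bits; H(Y) = 1.2958 bits.
H(X|Y) = 2.1685 − 1.2958 = 0.873 bits.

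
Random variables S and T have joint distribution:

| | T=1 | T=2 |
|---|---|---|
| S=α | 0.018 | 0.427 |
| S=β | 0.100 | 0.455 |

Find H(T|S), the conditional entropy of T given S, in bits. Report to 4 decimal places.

0.4864 bits

Marginals: p(S) = (0.4450, 0.5550), p(T) = (0.1180, 0.8820).
H(T|S) = Σ p(S) · H(T|S=·).
  S=α: p=0.4450, H(T|S=α) = 0.2443
  S=β: p=0.5550, H(T|S=β) = 0.6805
Weighted sum = 0.4864 bits.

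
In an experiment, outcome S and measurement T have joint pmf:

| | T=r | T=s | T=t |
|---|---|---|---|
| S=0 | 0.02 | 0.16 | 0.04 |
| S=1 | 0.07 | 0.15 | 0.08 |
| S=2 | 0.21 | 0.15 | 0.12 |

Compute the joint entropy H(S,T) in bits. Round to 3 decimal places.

H(S,T) = −Σ p(x,y)·log₂ p(x,y) over all 9 cells.
  cell (0,r): −0.02·log₂0.02 = 0.1129
  cell (0,s): −0.16·log₂0.16 = 0.4230
  cell (0,t): −0.04·log₂0.04 = 0.1858
  cell (1,r): −0.07·log₂0.07 = 0.2686
  cell (1,s): −0.15·log₂0.15 = 0.4105
  cell (1,t): −0.08·log₂0.08 = 0.2915
  cell (2,r): −0.21·log₂0.21 = 0.4728
  cell (2,s): −0.15·log₂0.15 = 0.4105
  cell (2,t): −0.12·log₂0.12 = 0.3671
Sum = 2.943 bits.

2.943 bits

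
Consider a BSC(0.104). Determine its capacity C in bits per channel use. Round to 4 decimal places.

Binary symmetric channel: C = 1 − h₂(ε) where h₂ is the binary entropy function.
h₂(0.104) = −0.104·log₂0.104 − 0.896·log₂0.896 = 0.4815.
C = 1 − 0.4815 = 0.5185 bits per channel use.

0.5185 bits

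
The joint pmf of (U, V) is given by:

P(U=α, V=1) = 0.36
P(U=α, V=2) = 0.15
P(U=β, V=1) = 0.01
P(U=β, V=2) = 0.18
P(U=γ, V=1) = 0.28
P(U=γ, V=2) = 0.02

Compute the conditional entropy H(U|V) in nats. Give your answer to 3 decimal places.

0.794 nats

Marginals: p(U) = (0.5100, 0.1900, 0.3000), p(V) = (0.6500, 0.3500).
H(U|V) = Σ p(V) · H(U|V=·).
  V=1: p=0.6500, H(U|V=1) = 0.7543
  V=2: p=0.3500, H(U|V=2) = 0.8687
Weighted sum = 0.794 nats.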